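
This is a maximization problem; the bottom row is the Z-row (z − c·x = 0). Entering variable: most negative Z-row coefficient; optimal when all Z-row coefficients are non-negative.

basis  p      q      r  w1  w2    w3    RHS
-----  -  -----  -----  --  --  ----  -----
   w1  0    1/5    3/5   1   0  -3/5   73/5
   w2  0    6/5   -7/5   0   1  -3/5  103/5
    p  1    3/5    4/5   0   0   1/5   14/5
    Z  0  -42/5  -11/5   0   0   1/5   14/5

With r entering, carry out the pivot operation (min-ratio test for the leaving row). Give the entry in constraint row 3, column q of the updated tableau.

3/4

Ratio test on column r — row 1: (73/5)/(3/5) = 73/3; row 2: entry -7/5 ≤ 0; row 3: (14/5)/(4/5) = 7/2. Minimum is 7/2 at row 3 (p leaves); pivot element 4/5.
Divide row 3 by 4/5; eliminate column r from the other rows.
In the new row 3, the q entry is the old entry divided by the pivot: (3/5)/(4/5) = 3/4.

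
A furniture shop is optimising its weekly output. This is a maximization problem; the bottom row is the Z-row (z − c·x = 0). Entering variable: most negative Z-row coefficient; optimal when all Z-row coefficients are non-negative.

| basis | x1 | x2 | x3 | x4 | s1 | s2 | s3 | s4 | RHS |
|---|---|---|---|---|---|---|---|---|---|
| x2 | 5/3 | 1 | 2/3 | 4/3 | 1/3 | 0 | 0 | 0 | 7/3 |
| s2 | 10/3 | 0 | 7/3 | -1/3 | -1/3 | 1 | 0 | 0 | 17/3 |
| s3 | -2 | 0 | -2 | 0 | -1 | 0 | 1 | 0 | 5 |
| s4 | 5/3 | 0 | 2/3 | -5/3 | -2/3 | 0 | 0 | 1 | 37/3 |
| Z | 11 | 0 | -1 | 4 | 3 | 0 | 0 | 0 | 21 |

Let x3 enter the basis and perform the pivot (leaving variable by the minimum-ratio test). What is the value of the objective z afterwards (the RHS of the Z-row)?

Ratio test on column x3 — row 1: (7/3)/(2/3) = 7/2; row 2: (17/3)/(7/3) = 17/7; row 3: entry -2 ≤ 0; row 4: (37/3)/(2/3) = 37/2. Minimum is 17/7 at row 2 (s2 leaves); pivot element 7/3.
Pivot on row 2; the Z-row RHS becomes 21 − (-1)·(17/7) = 164/7.

164/7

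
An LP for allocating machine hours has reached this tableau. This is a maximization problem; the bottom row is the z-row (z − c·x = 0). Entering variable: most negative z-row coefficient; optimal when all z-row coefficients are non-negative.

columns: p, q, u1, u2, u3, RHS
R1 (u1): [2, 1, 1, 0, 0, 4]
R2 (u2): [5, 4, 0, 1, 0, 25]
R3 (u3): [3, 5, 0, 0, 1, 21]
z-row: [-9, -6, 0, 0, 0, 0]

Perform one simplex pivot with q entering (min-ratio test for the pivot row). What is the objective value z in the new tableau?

Ratio test on column q — row 1: 4/1 = 4; row 2: 25/4 = 25/4; row 3: 21/5 = 21/5. Minimum is 4 at row 1 (u1 leaves); pivot element 1.
Pivot on row 1; the z-row RHS becomes 0 − (-6)·4 = 24.

24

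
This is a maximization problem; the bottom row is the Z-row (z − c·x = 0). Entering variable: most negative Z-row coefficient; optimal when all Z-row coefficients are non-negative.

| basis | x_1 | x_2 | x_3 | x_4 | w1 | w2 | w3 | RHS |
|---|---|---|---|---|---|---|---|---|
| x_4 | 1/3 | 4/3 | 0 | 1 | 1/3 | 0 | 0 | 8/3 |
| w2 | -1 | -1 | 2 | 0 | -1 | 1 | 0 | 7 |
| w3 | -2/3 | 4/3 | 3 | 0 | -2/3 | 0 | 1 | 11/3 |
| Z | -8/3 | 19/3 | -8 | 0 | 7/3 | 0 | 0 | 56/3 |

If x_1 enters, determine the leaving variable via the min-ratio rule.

Column x_1 entries and ratios — x_4: (8/3)/(1/3) = 8; w2: -1 ≤ 0, skip; w3: -2/3 ≤ 0, skip.
Smallest ratio is 8 in the row of x_4, so x_4 leaves.

x_4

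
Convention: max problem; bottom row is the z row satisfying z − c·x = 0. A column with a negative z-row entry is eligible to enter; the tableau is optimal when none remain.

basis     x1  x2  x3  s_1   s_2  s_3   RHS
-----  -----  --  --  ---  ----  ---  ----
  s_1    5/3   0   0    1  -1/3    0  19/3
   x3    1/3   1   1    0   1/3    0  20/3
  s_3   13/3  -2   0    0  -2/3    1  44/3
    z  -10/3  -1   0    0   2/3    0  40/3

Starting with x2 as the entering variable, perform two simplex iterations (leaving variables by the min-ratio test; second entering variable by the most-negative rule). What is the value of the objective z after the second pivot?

157/5

Ratio test on column x2 — row 1: entry 0 ≤ 0; row 2: (20/3)/1 = 20/3; row 3: entry -2 ≤ 0. Minimum is 20/3 at row 2 (x3 leaves); pivot element 1.
Pivot on row 2; the z-row RHS becomes 40/3 − (-1)·(20/3) = 20.
Next entering variable (most negative z-row entry -3): x1.
Ratio test on column x1 — row 1: (19/3)/(5/3) = 19/5; row 2: (20/3)/(1/3) = 20; row 3: 28/5 = 28/5. Minimum is 19/5 at row 1 (s_1 leaves); pivot element 5/3.
After the second pivot the z-row RHS is 20 − (-3)·(19/5) = 157/5.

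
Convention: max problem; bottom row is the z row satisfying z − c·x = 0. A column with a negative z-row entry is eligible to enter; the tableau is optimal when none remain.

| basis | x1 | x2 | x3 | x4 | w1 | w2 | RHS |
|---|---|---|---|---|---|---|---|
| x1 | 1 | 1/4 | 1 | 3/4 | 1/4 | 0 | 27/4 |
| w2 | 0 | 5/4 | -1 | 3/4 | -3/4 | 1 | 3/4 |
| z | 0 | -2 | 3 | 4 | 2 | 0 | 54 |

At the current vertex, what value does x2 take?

0

x2 is not in the basis, so in the current basic feasible solution x2 = 0.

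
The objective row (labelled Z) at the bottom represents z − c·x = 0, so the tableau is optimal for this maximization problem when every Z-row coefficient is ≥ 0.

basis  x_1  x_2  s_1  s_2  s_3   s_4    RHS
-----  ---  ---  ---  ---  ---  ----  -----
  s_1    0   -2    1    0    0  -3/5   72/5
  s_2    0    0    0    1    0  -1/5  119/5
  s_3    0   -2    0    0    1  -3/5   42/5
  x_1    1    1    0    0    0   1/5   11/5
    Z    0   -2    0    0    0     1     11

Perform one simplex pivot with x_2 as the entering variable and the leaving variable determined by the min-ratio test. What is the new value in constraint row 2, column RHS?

Ratio test on column x_2 — row 1: entry -2 ≤ 0; row 2: entry 0 ≤ 0; row 3: entry -2 ≤ 0; row 4: (11/5)/1 = 11/5. Minimum is 11/5 at row 4 (x_1 leaves); pivot element 1.
Divide row 4 by 1; eliminate column x_2 from the other rows.
Row 2 update in column RHS: 119/5 − 0·(11/5) = 119/5.

119/5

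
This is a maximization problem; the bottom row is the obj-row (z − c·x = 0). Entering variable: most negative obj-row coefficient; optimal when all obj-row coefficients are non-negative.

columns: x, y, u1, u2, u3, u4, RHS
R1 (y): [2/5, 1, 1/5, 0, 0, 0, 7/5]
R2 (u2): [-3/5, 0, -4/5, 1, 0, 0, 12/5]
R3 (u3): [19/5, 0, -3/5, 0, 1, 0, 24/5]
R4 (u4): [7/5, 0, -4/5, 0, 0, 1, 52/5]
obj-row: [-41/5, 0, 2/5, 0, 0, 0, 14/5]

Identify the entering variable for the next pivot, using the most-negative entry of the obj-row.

x

Negative obj-row entries: x: -41/5.
The most negative is -41/5 in column x, so x enters.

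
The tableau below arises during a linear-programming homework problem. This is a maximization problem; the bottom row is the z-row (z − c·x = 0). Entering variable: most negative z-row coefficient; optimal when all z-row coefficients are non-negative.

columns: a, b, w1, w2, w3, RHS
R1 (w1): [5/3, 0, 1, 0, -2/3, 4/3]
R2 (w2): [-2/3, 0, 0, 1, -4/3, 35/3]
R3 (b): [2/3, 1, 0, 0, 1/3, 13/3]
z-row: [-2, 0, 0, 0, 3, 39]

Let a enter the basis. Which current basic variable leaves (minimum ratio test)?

w1

Column a entries and ratios — w1: (4/3)/(5/3) = 4/5; w2: -2/3 ≤ 0, skip; b: (13/3)/(2/3) = 13/2.
Smallest ratio is 4/5 in the row of w1, so w1 leaves.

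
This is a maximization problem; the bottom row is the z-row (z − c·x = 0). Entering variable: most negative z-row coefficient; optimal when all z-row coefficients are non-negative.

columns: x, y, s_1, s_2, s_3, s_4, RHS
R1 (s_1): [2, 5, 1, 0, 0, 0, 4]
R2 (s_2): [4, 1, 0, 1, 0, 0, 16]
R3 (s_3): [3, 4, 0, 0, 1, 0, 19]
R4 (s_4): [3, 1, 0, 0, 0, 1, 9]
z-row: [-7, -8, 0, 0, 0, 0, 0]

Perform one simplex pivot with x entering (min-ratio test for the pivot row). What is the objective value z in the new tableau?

Ratio test on column x — row 1: 4/2 = 2; row 2: 16/4 = 4; row 3: 19/3 = 19/3; row 4: 9/3 = 3. Minimum is 2 at row 1 (s_1 leaves); pivot element 2.
Pivot on row 1; the z-row RHS becomes 0 − (-7)·2 = 14.

14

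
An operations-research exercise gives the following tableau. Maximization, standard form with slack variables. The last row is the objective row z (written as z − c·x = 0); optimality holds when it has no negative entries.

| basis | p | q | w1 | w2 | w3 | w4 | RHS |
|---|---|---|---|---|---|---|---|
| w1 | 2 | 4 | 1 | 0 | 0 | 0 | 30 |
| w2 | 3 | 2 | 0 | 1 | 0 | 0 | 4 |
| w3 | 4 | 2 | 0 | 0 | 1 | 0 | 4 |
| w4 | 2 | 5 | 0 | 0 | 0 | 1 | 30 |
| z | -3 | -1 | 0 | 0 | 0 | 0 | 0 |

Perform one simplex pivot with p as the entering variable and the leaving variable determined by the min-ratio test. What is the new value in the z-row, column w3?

3/4

Ratio test on column p — row 1: 30/2 = 15; row 2: 4/3 = 4/3; row 3: 4/4 = 1; row 4: 30/2 = 15. Minimum is 1 at row 3 (w3 leaves); pivot element 4.
Divide row 3 by 4; eliminate column p from the other rows.
z-row update in column w3: 0 − (-3)·(1/4) = 3/4.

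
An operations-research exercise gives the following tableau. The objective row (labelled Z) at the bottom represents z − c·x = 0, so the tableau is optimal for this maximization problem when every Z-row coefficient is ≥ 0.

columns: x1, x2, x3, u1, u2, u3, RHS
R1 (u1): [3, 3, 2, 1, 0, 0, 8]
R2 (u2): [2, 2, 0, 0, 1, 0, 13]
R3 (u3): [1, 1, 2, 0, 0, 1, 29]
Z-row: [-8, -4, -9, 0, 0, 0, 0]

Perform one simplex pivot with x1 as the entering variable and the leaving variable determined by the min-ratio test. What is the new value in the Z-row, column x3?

-11/3

Ratio test on column x1 — row 1: 8/3 = 8/3; row 2: 13/2 = 13/2; row 3: 29/1 = 29. Minimum is 8/3 at row 1 (u1 leaves); pivot element 3.
Divide row 1 by 3; eliminate column x1 from the other rows.
Z-row update in column x3: -9 − (-8)·(2/3) = -11/3.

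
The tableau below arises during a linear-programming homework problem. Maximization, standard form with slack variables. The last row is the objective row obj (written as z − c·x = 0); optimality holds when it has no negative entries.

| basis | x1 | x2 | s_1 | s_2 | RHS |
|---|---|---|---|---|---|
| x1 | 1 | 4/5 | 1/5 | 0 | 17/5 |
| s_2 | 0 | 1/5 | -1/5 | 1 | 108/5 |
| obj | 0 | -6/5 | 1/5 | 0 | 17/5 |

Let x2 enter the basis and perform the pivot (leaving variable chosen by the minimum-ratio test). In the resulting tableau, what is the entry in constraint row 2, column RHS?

Ratio test on column x2 — row 1: (17/5)/(4/5) = 17/4; row 2: (108/5)/(1/5) = 108. Minimum is 17/4 at row 1 (x1 leaves); pivot element 4/5.
Divide row 1 by 4/5; eliminate column x2 from the other rows.
Row 2 update in column RHS: 108/5 − (1/5)·(17/4) = 83/4.

83/4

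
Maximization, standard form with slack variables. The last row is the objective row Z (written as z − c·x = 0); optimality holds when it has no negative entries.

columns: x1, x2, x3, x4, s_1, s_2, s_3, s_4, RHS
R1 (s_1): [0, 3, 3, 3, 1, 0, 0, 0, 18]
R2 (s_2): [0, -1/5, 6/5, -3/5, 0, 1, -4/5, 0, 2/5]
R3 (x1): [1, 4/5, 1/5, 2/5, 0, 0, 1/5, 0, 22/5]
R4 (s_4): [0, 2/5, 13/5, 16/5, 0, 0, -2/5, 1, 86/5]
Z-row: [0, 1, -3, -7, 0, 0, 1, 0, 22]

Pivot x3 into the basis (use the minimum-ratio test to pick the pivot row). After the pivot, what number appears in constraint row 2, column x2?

-1/6

Ratio test on column x3 — row 1: 18/3 = 6; row 2: (2/5)/(6/5) = 1/3; row 3: (22/5)/(1/5) = 22; row 4: (86/5)/(13/5) = 86/13. Minimum is 1/3 at row 2 (s_2 leaves); pivot element 6/5.
Divide row 2 by 6/5; eliminate column x3 from the other rows.
In the new row 2, the x2 entry is the old entry divided by the pivot: (-1/5)/(6/5) = -1/6.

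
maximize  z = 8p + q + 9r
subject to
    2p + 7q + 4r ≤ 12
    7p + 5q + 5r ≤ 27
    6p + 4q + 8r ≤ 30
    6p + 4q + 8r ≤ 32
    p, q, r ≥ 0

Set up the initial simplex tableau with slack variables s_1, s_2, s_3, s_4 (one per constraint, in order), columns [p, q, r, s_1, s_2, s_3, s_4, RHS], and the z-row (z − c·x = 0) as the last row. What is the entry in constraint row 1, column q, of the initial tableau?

7

Constraint 1 has coefficient 7 on q.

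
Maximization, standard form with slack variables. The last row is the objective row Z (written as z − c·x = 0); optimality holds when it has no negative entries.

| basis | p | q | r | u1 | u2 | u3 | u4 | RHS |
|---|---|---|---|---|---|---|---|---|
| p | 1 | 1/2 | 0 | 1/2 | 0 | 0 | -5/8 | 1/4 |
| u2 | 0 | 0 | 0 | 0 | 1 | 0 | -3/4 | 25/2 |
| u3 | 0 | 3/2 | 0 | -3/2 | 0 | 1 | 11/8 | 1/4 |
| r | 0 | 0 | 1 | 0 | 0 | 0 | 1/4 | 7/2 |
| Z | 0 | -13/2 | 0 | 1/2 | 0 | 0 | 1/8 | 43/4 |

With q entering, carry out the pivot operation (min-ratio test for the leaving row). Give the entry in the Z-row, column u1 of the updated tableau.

-6

Ratio test on column q — row 1: (1/4)/(1/2) = 1/2; row 2: entry 0 ≤ 0; row 3: (1/4)/(3/2) = 1/6; row 4: entry 0 ≤ 0. Minimum is 1/6 at row 3 (u3 leaves); pivot element 3/2.
Divide row 3 by 3/2; eliminate column q from the other rows.
Z-row update in column u1: 1/2 − (-13/2)·(-1) = -6.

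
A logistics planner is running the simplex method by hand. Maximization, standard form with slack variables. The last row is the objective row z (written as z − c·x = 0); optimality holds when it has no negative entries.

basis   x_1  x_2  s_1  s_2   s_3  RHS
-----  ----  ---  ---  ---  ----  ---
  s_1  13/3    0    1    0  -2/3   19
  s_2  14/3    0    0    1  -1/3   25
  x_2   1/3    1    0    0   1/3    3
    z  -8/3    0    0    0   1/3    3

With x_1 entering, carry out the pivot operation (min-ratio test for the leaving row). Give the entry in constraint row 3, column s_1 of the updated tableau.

Ratio test on column x_1 — row 1: 19/(13/3) = 57/13; row 2: 25/(14/3) = 75/14; row 3: 3/(1/3) = 9. Minimum is 57/13 at row 1 (s_1 leaves); pivot element 13/3.
Divide row 1 by 13/3; eliminate column x_1 from the other rows.
Row 3 update in column s_1: 0 − (1/3)·(3/13) = -1/13.

-1/13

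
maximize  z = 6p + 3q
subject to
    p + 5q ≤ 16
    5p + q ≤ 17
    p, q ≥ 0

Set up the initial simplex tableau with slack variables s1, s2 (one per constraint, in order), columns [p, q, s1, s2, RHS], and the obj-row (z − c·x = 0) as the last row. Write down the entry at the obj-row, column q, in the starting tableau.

The obj-row carries the negated objective coefficients: the q entry is -3.

-3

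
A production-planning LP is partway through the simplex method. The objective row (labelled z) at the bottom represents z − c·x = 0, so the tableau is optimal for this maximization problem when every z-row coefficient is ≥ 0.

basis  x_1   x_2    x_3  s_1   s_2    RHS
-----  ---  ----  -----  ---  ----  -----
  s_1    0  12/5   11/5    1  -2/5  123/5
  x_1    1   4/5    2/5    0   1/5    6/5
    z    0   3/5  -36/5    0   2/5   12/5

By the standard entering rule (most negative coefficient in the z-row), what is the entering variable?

x_3

Negative z-row entries: x_3: -36/5.
The most negative is -36/5 in column x_3, so x_3 enters.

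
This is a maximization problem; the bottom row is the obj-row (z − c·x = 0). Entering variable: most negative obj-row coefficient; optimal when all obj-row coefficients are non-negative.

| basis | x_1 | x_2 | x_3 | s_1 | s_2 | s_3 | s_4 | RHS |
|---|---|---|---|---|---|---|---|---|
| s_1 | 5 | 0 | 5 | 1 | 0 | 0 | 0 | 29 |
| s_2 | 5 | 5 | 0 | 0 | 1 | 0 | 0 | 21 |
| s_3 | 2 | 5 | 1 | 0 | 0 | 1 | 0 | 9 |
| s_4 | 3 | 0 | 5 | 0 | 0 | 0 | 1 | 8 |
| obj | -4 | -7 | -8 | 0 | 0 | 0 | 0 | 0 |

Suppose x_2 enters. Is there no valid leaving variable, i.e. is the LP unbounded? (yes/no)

no

Column x_2 has positive entries in row(s) 2, 3, so the ratio test bounds it — not unbounded.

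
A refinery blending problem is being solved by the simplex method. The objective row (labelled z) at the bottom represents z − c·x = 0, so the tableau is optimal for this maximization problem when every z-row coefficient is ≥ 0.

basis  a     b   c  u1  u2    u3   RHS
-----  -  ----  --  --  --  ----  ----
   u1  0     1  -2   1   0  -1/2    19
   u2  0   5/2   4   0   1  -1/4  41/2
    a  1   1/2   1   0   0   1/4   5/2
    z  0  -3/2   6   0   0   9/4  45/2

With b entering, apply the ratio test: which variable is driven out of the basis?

a

Column b entries and ratios — u1: 19/1 = 19; u2: (41/2)/(5/2) = 41/5; a: (5/2)/(1/2) = 5.
Smallest ratio is 5 in the row of a, so a leaves.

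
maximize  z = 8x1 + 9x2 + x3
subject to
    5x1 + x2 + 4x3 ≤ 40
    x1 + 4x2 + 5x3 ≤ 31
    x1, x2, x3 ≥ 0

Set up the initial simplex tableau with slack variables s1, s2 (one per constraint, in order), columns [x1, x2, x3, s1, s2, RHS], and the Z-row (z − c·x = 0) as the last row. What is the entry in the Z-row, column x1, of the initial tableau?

The Z-row carries the negated objective coefficients: the x1 entry is -8.

-8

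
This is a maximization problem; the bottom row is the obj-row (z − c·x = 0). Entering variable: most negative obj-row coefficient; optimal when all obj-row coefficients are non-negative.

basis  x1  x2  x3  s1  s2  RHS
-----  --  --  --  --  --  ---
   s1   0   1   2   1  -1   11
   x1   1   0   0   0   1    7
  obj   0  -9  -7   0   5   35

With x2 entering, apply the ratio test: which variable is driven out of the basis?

s1

Column x2 entries and ratios — s1: 11/1 = 11; x1: 0 ≤ 0, skip.
Smallest ratio is 11 in the row of s1, so s1 leaves.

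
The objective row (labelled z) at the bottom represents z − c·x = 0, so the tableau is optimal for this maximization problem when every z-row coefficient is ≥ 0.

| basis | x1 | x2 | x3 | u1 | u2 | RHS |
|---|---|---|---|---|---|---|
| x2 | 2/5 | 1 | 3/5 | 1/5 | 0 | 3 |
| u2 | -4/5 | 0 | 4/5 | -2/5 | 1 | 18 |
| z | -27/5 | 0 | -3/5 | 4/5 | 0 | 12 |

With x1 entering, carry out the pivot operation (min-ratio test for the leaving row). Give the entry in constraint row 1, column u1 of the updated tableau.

Ratio test on column x1 — row 1: 3/(2/5) = 15/2; row 2: entry -4/5 ≤ 0. Minimum is 15/2 at row 1 (x2 leaves); pivot element 2/5.
Divide row 1 by 2/5; eliminate column x1 from the other rows.
In the new row 1, the u1 entry is the old entry divided by the pivot: (1/5)/(2/5) = 1/2.

1/2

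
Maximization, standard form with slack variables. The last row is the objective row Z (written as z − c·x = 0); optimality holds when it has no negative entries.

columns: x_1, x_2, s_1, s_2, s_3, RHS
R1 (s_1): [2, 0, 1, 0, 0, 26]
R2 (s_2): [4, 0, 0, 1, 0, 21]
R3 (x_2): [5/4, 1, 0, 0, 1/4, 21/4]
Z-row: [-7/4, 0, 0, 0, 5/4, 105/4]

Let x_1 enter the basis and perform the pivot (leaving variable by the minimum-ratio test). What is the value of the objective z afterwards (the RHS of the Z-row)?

168/5

Ratio test on column x_1 — row 1: 26/2 = 13; row 2: 21/4 = 21/4; row 3: (21/4)/(5/4) = 21/5. Minimum is 21/5 at row 3 (x_2 leaves); pivot element 5/4.
Pivot on row 3; the Z-row RHS becomes 105/4 − (-7/4)·(21/5) = 168/5.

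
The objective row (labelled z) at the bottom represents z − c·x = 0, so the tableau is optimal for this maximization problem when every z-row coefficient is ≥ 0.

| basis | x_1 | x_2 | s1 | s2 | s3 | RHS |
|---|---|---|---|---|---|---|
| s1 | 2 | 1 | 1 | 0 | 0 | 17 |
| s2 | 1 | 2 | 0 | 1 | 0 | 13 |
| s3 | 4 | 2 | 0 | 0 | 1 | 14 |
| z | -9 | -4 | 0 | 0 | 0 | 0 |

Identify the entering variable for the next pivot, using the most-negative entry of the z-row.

x_1

Negative z-row entries: x_1: -9, x_2: -4.
The most negative is -9 in column x_1, so x_1 enters.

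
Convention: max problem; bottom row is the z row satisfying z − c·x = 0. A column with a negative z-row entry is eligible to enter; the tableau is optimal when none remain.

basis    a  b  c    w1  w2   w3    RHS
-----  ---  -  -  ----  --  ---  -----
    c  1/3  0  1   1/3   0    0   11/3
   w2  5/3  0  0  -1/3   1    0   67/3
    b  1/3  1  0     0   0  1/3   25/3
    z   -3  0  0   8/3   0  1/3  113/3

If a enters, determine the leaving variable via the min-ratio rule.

Column a entries and ratios — c: (11/3)/(1/3) = 11; w2: (67/3)/(5/3) = 67/5; b: (25/3)/(1/3) = 25.
Smallest ratio is 11 in the row of c, so c leaves.

c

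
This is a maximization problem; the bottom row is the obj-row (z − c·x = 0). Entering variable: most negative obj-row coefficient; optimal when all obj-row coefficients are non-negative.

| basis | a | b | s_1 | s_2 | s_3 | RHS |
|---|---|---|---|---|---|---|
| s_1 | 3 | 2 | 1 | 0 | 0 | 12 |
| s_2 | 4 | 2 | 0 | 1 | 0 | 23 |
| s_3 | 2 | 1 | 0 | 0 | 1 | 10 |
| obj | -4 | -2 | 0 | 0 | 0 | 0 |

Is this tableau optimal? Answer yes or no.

The obj-row has a negative entry -4 in column a, so it is not optimal.

no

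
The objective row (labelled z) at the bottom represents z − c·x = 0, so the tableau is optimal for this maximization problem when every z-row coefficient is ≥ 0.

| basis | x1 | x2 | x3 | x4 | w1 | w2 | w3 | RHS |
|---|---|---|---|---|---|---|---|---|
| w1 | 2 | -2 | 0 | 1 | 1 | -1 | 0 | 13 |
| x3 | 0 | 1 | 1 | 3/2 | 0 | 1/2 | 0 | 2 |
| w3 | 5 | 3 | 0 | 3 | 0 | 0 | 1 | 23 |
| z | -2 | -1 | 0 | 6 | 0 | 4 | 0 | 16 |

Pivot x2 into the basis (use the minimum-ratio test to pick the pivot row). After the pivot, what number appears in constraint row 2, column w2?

Ratio test on column x2 — row 1: entry -2 ≤ 0; row 2: 2/1 = 2; row 3: 23/3 = 23/3. Minimum is 2 at row 2 (x3 leaves); pivot element 1.
Divide row 2 by 1; eliminate column x2 from the other rows.
In the new row 2, the w2 entry is the old entry divided by the pivot: (1/2)/1 = 1/2.

1/2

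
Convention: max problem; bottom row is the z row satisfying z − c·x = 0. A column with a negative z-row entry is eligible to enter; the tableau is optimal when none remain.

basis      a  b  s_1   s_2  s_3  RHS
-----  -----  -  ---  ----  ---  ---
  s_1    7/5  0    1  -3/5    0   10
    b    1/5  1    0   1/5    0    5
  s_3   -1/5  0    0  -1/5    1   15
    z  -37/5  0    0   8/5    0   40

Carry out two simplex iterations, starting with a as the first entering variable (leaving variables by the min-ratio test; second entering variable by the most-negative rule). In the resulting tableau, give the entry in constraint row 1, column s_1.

Ratio test on column a — row 1: 10/(7/5) = 50/7; row 2: 5/(1/5) = 25; row 3: entry -1/5 ≤ 0. Minimum is 50/7 at row 1 (s_1 leaves); pivot element 7/5.
Divide row 1 by 7/5; eliminate column a from the other rows.
Second iteration: most negative z-row entry is -11/7 in column s_2, so s_2 enters.
Ratio test on column s_2 — row 1: entry -3/7 ≤ 0; row 2: (25/7)/(2/7) = 25/2; row 3: entry -2/7 ≤ 0. Minimum is 25/2 at row 2 (b leaves); pivot element 2/7.
Divide row 2 by 2/7; eliminate column s_2 from the other rows.
After both pivots, the entry at constraint row 1, column s_1 is 1/2.

1/2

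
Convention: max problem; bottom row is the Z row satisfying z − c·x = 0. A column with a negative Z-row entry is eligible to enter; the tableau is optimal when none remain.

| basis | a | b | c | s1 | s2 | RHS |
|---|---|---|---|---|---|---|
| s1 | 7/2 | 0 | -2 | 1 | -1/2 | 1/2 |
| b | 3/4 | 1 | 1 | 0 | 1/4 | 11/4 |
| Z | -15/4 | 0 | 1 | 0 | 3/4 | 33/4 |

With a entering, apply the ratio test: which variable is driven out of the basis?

s1

Column a entries and ratios — s1: (1/2)/(7/2) = 1/7; b: (11/4)/(3/4) = 11/3.
Smallest ratio is 1/7 in the row of s1, so s1 leaves.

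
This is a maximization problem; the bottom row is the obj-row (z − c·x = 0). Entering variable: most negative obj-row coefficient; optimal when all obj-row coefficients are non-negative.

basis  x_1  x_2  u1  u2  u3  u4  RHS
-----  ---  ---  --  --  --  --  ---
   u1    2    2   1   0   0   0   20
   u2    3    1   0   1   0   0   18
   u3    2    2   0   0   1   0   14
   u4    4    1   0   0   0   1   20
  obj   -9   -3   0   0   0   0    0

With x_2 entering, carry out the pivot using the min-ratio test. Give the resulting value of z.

Ratio test on column x_2 — row 1: 20/2 = 10; row 2: 18/1 = 18; row 3: 14/2 = 7; row 4: 20/1 = 20. Minimum is 7 at row 3 (u3 leaves); pivot element 2.
Pivot on row 3; the obj-row RHS becomes 0 − (-3)·7 = 21.

21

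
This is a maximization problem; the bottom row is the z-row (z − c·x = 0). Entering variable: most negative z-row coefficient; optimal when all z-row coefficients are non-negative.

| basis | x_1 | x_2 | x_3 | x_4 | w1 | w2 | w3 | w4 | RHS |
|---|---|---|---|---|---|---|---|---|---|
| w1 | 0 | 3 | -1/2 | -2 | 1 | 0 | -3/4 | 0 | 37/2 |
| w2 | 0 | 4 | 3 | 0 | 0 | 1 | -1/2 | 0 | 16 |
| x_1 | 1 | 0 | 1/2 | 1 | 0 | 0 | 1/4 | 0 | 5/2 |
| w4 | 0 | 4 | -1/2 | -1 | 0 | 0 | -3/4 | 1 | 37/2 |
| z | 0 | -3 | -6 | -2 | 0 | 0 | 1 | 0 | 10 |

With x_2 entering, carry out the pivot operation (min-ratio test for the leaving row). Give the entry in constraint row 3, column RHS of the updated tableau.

Ratio test on column x_2 — row 1: (37/2)/3 = 37/6; row 2: 16/4 = 4; row 3: entry 0 ≤ 0; row 4: (37/2)/4 = 37/8. Minimum is 4 at row 2 (w2 leaves); pivot element 4.
Divide row 2 by 4; eliminate column x_2 from the other rows.
Row 3 update in column RHS: 5/2 − 0·4 = 5/2.

5/2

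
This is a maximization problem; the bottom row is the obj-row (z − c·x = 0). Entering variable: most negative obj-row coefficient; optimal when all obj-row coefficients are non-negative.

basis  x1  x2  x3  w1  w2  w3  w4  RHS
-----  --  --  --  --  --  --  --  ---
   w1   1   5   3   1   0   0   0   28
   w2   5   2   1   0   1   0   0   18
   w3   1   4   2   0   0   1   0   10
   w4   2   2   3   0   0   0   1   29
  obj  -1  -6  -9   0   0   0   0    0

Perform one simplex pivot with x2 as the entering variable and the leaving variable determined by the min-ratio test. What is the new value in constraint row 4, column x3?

Ratio test on column x2 — row 1: 28/5 = 28/5; row 2: 18/2 = 9; row 3: 10/4 = 5/2; row 4: 29/2 = 29/2. Minimum is 5/2 at row 3 (w3 leaves); pivot element 4.
Divide row 3 by 4; eliminate column x2 from the other rows.
Row 4 update in column x3: 3 − 2·(1/2) = 2.

2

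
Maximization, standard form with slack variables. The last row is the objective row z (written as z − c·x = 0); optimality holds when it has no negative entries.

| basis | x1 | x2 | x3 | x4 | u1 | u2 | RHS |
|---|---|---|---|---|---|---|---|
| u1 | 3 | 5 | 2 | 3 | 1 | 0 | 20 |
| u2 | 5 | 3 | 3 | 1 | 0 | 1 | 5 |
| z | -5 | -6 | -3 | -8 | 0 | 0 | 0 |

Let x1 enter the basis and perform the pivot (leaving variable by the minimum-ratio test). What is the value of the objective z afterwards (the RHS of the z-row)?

5

Ratio test on column x1 — row 1: 20/3 = 20/3; row 2: 5/5 = 1. Minimum is 1 at row 2 (u2 leaves); pivot element 5.
Pivot on row 2; the z-row RHS becomes 0 − (-5)·1 = 5.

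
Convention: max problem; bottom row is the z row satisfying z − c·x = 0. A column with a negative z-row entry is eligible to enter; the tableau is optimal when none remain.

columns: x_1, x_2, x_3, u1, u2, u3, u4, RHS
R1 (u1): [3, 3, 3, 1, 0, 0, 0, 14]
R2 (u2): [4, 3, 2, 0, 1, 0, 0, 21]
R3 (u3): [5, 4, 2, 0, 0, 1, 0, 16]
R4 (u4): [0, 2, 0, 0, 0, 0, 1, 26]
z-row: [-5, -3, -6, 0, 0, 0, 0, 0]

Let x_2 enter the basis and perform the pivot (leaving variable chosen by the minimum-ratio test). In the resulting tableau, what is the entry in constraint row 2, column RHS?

9

Ratio test on column x_2 — row 1: 14/3 = 14/3; row 2: 21/3 = 7; row 3: 16/4 = 4; row 4: 26/2 = 13. Minimum is 4 at row 3 (u3 leaves); pivot element 4.
Divide row 3 by 4; eliminate column x_2 from the other rows.
Row 2 update in column RHS: 21 − 3·4 = 9.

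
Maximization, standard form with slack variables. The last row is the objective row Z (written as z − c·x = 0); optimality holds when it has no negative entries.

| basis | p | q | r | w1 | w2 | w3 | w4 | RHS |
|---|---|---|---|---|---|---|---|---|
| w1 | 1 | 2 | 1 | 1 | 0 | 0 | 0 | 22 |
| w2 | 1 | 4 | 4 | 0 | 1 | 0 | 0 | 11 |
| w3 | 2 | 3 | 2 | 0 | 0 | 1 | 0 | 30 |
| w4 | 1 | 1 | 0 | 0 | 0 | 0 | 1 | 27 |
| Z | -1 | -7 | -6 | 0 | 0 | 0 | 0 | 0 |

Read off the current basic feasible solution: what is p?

p is not in the basis, so in the current basic feasible solution p = 0.

0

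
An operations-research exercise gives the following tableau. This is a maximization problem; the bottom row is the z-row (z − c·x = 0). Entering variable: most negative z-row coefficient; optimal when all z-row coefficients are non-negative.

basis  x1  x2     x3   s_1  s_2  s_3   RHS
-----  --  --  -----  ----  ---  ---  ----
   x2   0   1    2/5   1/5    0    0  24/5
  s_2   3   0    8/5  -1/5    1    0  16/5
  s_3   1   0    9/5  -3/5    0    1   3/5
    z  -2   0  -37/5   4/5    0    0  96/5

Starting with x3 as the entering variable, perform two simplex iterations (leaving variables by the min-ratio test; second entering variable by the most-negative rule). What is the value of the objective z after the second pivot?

35

Ratio test on column x3 — row 1: (24/5)/(2/5) = 12; row 2: (16/5)/(8/5) = 2; row 3: (3/5)/(9/5) = 1/3. Minimum is 1/3 at row 3 (s_3 leaves); pivot element 9/5.
Pivot on row 3; the z-row RHS becomes 96/5 − (-37/5)·(1/3) = 65/3.
Next entering variable (most negative z-row entry -5/3): s_1.
Ratio test on column s_1 — row 1: (14/3)/(1/3) = 14; row 2: (8/3)/(1/3) = 8; row 3: entry -1/3 ≤ 0. Minimum is 8 at row 2 (s_2 leaves); pivot element 1/3.
After the second pivot the z-row RHS is 65/3 − (-5/3)·8 = 35.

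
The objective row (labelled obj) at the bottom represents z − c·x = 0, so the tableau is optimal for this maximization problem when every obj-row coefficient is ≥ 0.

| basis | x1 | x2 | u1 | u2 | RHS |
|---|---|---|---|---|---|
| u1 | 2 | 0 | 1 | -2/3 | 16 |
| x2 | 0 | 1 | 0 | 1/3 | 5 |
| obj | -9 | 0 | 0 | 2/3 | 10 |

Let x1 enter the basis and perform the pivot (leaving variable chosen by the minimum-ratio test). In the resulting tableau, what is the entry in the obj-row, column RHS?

Ratio test on column x1 — row 1: 16/2 = 8; row 2: entry 0 ≤ 0. Minimum is 8 at row 1 (u1 leaves); pivot element 2.
Divide row 1 by 2; eliminate column x1 from the other rows.
obj-row update in column RHS: 10 − (-9)·8 = 82.

82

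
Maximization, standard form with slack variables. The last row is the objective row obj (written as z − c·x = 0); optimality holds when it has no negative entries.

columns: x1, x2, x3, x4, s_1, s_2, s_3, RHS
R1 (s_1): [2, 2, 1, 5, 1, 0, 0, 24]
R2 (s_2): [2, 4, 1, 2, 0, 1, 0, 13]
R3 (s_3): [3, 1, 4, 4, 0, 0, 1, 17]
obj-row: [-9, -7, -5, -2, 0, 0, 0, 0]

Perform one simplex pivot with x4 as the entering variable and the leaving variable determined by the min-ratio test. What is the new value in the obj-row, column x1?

-15/2

Ratio test on column x4 — row 1: 24/5 = 24/5; row 2: 13/2 = 13/2; row 3: 17/4 = 17/4. Minimum is 17/4 at row 3 (s_3 leaves); pivot element 4.
Divide row 3 by 4; eliminate column x4 from the other rows.
obj-row update in column x1: -9 − (-2)·(3/4) = -15/2.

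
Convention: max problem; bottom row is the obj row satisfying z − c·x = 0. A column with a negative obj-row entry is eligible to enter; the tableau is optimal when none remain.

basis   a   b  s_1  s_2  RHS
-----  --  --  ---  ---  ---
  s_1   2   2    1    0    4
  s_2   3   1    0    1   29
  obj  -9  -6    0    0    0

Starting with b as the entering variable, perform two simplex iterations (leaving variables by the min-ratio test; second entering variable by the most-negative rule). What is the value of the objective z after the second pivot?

Ratio test on column b — row 1: 4/2 = 2; row 2: 29/1 = 29. Minimum is 2 at row 1 (s_1 leaves); pivot element 2.
Pivot on row 1; the obj-row RHS becomes 0 − (-6)·2 = 12.
Next entering variable (most negative obj-row entry -3): a.
Ratio test on column a — row 1: 2/1 = 2; row 2: 27/2 = 27/2. Minimum is 2 at row 1 (b leaves); pivot element 1.
After the second pivot the obj-row RHS is 12 − (-3)·2 = 18.

18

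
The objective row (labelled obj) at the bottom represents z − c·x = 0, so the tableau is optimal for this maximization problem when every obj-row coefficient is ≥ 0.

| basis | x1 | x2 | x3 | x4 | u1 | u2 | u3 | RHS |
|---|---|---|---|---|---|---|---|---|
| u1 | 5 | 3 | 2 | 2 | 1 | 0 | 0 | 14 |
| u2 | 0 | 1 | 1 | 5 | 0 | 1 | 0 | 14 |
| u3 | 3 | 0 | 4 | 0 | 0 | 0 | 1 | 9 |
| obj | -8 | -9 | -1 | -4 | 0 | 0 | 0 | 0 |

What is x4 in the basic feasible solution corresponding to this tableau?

x4 is not in the basis, so in the current basic feasible solution x4 = 0.

0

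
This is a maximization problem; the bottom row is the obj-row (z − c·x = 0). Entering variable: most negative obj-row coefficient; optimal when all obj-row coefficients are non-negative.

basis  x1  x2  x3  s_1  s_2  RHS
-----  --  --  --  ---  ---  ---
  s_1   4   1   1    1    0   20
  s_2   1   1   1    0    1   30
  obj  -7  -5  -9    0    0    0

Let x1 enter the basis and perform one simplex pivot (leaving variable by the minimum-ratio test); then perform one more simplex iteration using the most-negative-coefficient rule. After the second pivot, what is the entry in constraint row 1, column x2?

Ratio test on column x1 — row 1: 20/4 = 5; row 2: 30/1 = 30. Minimum is 5 at row 1 (s_1 leaves); pivot element 4.
Divide row 1 by 4; eliminate column x1 from the other rows.
Second iteration: most negative obj-row entry is -29/4 in column x3, so x3 enters.
Ratio test on column x3 — row 1: 5/(1/4) = 20; row 2: 25/(3/4) = 100/3. Minimum is 20 at row 1 (x1 leaves); pivot element 1/4.
Divide row 1 by 1/4; eliminate column x3 from the other rows.
After both pivots, the entry at constraint row 1, column x2 is 1.

1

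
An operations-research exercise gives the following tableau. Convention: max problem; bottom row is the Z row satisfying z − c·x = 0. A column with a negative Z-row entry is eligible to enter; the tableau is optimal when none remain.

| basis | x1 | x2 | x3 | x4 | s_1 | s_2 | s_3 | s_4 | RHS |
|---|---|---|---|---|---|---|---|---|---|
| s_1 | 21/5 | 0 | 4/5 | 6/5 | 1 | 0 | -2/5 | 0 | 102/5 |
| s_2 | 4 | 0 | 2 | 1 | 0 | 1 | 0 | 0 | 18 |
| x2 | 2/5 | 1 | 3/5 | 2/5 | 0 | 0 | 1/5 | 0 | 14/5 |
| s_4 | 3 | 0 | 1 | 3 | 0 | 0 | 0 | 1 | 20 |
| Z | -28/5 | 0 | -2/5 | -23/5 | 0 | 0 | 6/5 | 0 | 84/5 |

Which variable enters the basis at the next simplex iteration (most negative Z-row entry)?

x1

Negative Z-row entries: x1: -28/5, x3: -2/5, x4: -23/5.
The most negative is -28/5 in column x1, so x1 enters.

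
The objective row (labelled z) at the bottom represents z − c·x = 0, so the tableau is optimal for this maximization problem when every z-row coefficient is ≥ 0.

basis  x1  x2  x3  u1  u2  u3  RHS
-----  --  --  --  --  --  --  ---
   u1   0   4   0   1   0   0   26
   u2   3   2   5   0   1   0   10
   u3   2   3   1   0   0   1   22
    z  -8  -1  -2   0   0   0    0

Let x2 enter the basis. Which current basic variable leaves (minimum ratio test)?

u2

Column x2 entries and ratios — u1: 26/4 = 13/2; u2: 10/2 = 5; u3: 22/3 = 22/3.
Smallest ratio is 5 in the row of u2, so u2 leaves.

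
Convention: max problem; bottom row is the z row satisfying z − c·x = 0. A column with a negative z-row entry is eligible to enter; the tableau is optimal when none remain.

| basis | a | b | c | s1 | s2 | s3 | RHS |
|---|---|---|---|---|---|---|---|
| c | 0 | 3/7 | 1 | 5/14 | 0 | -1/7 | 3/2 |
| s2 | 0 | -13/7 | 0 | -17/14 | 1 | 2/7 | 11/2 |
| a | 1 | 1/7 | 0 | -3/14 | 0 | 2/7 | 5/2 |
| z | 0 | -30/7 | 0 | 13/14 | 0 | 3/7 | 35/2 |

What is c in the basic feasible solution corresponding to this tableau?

3/2

c is basic (row 1); its value is the RHS of that row, 3/2.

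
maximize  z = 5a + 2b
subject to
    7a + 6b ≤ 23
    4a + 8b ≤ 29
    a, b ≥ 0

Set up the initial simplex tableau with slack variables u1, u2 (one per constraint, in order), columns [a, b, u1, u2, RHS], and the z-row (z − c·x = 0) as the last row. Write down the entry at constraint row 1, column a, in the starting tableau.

Constraint 1 has coefficient 7 on a.

7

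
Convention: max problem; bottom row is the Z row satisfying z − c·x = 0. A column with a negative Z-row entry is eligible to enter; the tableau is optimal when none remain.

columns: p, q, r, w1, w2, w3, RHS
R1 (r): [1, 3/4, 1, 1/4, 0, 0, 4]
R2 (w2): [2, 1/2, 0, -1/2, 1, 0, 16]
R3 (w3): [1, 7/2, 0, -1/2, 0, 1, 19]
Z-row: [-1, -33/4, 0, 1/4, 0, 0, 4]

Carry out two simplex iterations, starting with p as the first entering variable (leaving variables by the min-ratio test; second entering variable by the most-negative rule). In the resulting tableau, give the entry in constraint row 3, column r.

Ratio test on column p — row 1: 4/1 = 4; row 2: 16/2 = 8; row 3: 19/1 = 19. Minimum is 4 at row 1 (r leaves); pivot element 1.
Divide row 1 by 1; eliminate column p from the other rows.
Second iteration: most negative Z-row entry is -15/2 in column q, so q enters.
Ratio test on column q — row 1: 4/(3/4) = 16/3; row 2: entry -1 ≤ 0; row 3: 15/(11/4) = 60/11. Minimum is 16/3 at row 1 (p leaves); pivot element 3/4.
Divide row 1 by 3/4; eliminate column q from the other rows.
After both pivots, the entry at constraint row 3, column r is -14/3.

-14/3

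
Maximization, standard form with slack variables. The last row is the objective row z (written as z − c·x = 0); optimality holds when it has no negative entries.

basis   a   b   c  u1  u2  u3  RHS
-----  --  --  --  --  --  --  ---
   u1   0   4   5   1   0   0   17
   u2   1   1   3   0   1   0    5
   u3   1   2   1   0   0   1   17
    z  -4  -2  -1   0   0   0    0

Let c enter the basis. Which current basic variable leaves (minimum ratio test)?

u2

Column c entries and ratios — u1: 17/5 = 17/5; u2: 5/3 = 5/3; u3: 17/1 = 17.
Smallest ratio is 5/3 in the row of u2, so u2 leaves.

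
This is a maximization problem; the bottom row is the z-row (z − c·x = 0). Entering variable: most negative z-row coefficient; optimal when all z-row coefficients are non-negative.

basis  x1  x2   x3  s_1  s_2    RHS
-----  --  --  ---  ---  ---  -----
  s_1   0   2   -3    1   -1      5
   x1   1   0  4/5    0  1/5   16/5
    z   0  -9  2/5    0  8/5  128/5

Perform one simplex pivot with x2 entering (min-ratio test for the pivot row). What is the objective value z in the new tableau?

481/10

Ratio test on column x2 — row 1: 5/2 = 5/2; row 2: entry 0 ≤ 0. Minimum is 5/2 at row 1 (s_1 leaves); pivot element 2.
Pivot on row 1; the z-row RHS becomes 128/5 − (-9)·(5/2) = 481/10.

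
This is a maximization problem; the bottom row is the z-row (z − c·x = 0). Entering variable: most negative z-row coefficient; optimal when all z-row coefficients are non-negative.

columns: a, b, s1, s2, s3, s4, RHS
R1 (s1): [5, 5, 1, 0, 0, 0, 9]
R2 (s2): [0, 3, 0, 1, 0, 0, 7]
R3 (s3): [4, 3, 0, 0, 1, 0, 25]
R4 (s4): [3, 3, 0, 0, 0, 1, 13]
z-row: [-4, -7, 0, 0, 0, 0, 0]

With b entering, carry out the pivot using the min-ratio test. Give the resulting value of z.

63/5

Ratio test on column b — row 1: 9/5 = 9/5; row 2: 7/3 = 7/3; row 3: 25/3 = 25/3; row 4: 13/3 = 13/3. Minimum is 9/5 at row 1 (s1 leaves); pivot element 5.
Pivot on row 1; the z-row RHS becomes 0 − (-7)·(9/5) = 63/5.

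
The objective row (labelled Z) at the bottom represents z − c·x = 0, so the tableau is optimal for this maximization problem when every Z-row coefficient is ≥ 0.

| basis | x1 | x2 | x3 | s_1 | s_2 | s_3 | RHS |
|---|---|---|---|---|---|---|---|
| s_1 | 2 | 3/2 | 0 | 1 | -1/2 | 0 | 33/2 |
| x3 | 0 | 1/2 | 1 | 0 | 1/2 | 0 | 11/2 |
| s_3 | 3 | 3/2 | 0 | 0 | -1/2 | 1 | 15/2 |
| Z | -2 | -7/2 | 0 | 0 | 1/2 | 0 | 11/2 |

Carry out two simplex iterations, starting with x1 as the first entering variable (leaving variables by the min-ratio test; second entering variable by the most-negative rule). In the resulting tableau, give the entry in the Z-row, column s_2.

-2/3

Ratio test on column x1 — row 1: (33/2)/2 = 33/4; row 2: entry 0 ≤ 0; row 3: (15/2)/3 = 5/2. Minimum is 5/2 at row 3 (s_3 leaves); pivot element 3.
Divide row 3 by 3; eliminate column x1 from the other rows.
Second iteration: most negative Z-row entry is -5/2 in column x2, so x2 enters.
Ratio test on column x2 — row 1: (23/2)/(1/2) = 23; row 2: (11/2)/(1/2) = 11; row 3: (5/2)/(1/2) = 5. Minimum is 5 at row 3 (x1 leaves); pivot element 1/2.
Divide row 3 by 1/2; eliminate column x2 from the other rows.
After both pivots, the entry at the Z-row, column s_2 is -2/3.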